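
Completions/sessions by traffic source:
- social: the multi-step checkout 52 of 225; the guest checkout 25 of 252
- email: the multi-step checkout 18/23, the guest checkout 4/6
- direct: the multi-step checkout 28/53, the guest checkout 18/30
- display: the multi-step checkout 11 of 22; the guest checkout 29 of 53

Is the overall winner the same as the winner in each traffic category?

No

Social: the multi-step checkout 52/225 = 23.1%, the guest checkout 25/252 = 9.9% → the multi-step checkout
Email: the multi-step checkout 18/23 = 78.3%, the guest checkout 4/6 = 66.7% → the multi-step checkout
Direct: the multi-step checkout 28/53 = 52.8%, the guest checkout 18/30 = 60.0% → the guest checkout
Display: the multi-step checkout 11/22 = 50.0%, the guest checkout 29/53 = 54.7% → the guest checkout
Overall: the multi-step checkout 109/323 = 33.7%, the guest checkout 76/341 = 22.3% → the multi-step checkout
Neither sweeps: the multi-step checkout wins 2 of 4 groups, the guest checkout wins 2. The multi-step checkout wins overall but not every group — no Simpson reversal.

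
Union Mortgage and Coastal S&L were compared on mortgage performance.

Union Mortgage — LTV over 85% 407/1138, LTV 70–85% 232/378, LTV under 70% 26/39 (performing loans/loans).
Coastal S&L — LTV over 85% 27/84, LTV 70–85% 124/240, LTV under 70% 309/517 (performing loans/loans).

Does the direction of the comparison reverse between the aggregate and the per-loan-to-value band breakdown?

Yes

LTV over 85%: Union Mortgage 407/1138 = 35.8%, Coastal S&L 27/84 = 32.1% → Union Mortgage
LTV 70–85%: Union Mortgage 232/378 = 61.4%, Coastal S&L 124/240 = 51.7% → Union Mortgage
LTV under 70%: Union Mortgage 26/39 = 66.7%, Coastal S&L 309/517 = 59.8% → Union Mortgage
Overall: Union Mortgage 665/1555 = 42.8%, Coastal S&L 460/841 = 54.7% → Coastal S&L
Union Mortgage wins each loan-to-value group but Coastal S&L wins overall — the comparison reverses. Union Mortgage's loans skew toward LTV over 85%, which has a lower base rate.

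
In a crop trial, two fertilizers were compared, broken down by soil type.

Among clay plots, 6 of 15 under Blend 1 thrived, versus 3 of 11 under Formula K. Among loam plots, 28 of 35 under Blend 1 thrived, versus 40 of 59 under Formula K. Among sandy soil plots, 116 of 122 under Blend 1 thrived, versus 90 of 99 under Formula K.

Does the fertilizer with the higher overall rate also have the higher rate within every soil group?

Clay: Blend 1 6/15 = 40.0%, Formula K 3/11 = 27.3% → Blend 1
Loam: Blend 1 28/35 = 80.0%, Formula K 40/59 = 67.8% → Blend 1
Sandy soil: Blend 1 116/122 = 95.1%, Formula K 90/99 = 90.9% → Blend 1
Overall: Blend 1 150/172 = 87.2%, Formula K 133/169 = 78.7% → Blend 1
Blend 1 wins overall and in every soil group — no reversal.

Yes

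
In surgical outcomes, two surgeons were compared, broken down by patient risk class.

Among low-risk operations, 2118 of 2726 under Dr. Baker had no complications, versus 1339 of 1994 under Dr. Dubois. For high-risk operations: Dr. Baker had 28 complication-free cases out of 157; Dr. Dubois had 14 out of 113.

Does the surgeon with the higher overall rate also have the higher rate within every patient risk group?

Low-risk: Dr. Baker 2118/2726 = 77.7%, Dr. Dubois 1339/1994 = 67.2% → Dr. Baker
High-risk: Dr. Baker 28/157 = 17.8%, Dr. Dubois 14/113 = 12.4% → Dr. Baker
Overall: Dr. Baker 2146/2883 = 74.4%, Dr. Dubois 1353/2107 = 64.2% → Dr. Baker
Dr. Baker wins overall and in every patient risk group — no reversal.

Yes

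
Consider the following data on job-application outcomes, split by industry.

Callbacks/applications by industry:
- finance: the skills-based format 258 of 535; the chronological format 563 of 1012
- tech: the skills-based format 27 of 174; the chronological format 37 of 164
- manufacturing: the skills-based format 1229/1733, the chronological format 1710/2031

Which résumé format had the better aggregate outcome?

the chronological format

Finance: the skills-based format 258/535 = 48.2%, the chronological format 563/1012 = 55.6% → the chronological format
Tech: the skills-based format 27/174 = 15.5%, the chronological format 37/164 = 22.6% → the chronological format
Manufacturing: the skills-based format 1229/1733 = 70.9%, the chronological format 1710/2031 = 84.2% → the chronological format
Overall: the skills-based format 1514/2442 = 62.0%, the chronological format 2310/3207 = 72.0% → the chronological format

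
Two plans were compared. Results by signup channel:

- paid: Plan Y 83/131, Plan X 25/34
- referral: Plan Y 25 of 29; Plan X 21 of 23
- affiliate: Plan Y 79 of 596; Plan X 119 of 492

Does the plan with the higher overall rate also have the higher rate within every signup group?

Yes

Paid: Plan Y 83/131 = 63.4%, Plan X 25/34 = 73.5% → Plan X
Referral: Plan Y 25/29 = 86.2%, Plan X 21/23 = 91.3% → Plan X
Affiliate: Plan Y 79/596 = 13.3%, Plan X 119/492 = 24.2% → Plan X
Overall: Plan Y 187/756 = 24.7%, Plan X 165/549 = 30.1% → Plan X
Plan X wins overall and in every signup group — no reversal.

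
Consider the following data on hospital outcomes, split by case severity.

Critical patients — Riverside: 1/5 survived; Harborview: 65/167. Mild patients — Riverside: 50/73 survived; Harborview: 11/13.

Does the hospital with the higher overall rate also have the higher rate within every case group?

Critical: Riverside 1/5 = 20.0%, Harborview 65/167 = 38.9% → Harborview
Mild: Riverside 50/73 = 68.5%, Harborview 11/13 = 84.6% → Harborview
Overall: Riverside 51/78 = 65.4%, Harborview 76/180 = 42.2% → Riverside
Harborview wins each case group but Riverside wins overall — the comparison reverses. Harborview's patients skew toward critical, which has a lower base rate.

No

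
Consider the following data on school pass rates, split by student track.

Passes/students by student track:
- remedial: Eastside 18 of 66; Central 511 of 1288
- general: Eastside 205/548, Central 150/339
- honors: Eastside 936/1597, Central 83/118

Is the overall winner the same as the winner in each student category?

No

Remedial: Eastside 18/66 = 27.3%, Central 511/1288 = 39.7% → Central
General: Eastside 205/548 = 37.4%, Central 150/339 = 44.2% → Central
Honors: Eastside 936/1597 = 58.6%, Central 83/118 = 70.3% → Central
Overall: Eastside 1159/2211 = 52.4%, Central 744/1745 = 42.6% → Eastside
Central wins each student group but Eastside wins overall — the comparison reverses. Central's students skew toward remedial, which has a lower base rate.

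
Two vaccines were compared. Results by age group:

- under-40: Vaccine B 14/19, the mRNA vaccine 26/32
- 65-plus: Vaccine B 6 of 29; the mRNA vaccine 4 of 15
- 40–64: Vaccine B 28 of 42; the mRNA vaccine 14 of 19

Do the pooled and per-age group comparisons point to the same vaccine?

Under-40: Vaccine B 14/19 = 73.7%, the mRNA vaccine 26/32 = 81.2% → the mRNA vaccine
65-plus: Vaccine B 6/29 = 20.7%, the mRNA vaccine 4/15 = 26.7% → the mRNA vaccine
40–64: Vaccine B 28/42 = 66.7%, the mRNA vaccine 14/19 = 73.7% → the mRNA vaccine
Overall: Vaccine B 48/90 = 53.3%, the mRNA vaccine 44/66 = 66.7% → the mRNA vaccine
The mRNA vaccine wins overall and in every age group — no reversal.

Yes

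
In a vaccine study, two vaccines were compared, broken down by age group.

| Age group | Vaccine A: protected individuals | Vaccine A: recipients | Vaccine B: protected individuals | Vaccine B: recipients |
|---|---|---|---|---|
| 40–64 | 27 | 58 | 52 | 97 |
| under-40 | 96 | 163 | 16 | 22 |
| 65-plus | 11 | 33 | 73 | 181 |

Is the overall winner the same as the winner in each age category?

No

40–64: Vaccine A 27/58 = 46.6%, Vaccine B 52/97 = 53.6% → Vaccine B
Under-40: Vaccine A 96/163 = 58.9%, Vaccine B 16/22 = 72.7% → Vaccine B
65-plus: Vaccine A 11/33 = 33.3%, Vaccine B 73/181 = 40.3% → Vaccine B
Overall: Vaccine A 134/254 = 52.8%, Vaccine B 141/300 = 47.0% → Vaccine A
Vaccine B wins each age group but Vaccine A wins overall — the comparison reverses. Vaccine B's recipients skew toward 65-plus, which has a lower base rate.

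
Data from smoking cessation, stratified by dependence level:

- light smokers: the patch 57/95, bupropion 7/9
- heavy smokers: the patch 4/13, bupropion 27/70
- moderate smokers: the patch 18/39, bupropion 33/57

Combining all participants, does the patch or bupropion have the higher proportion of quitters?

the patch

Light smokers: the patch 57/95 = 60.0%, bupropion 7/9 = 77.8% → bupropion
Heavy smokers: the patch 4/13 = 30.8%, bupropion 27/70 = 38.6% → bupropion
Moderate smokers: the patch 18/39 = 46.2%, bupropion 33/57 = 57.9% → bupropion
Overall: the patch 79/147 = 53.7%, bupropion 67/136 = 49.3% → the patch
(Bupropion wins every dependence group but the patch wins overall — bupropion's participants skew toward the low-rate heavy smokers group.)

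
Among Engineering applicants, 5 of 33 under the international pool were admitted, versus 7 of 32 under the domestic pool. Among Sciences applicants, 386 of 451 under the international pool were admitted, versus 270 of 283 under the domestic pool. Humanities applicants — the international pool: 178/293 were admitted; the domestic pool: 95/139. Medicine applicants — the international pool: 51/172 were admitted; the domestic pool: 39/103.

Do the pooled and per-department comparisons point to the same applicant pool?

Engineering: the international pool 5/33 = 15.2%, the domestic pool 7/32 = 21.9% → the domestic pool
Sciences: the international pool 386/451 = 85.6%, the domestic pool 270/283 = 95.4% → the domestic pool
Humanities: the international pool 178/293 = 60.8%, the domestic pool 95/139 = 68.3% → the domestic pool
Medicine: the international pool 51/172 = 29.7%, the domestic pool 39/103 = 37.9% → the domestic pool
Overall: the international pool 620/949 = 65.3%, the domestic pool 411/557 = 73.8% → the domestic pool
The domestic pool wins overall and in every department group — no reversal.

Yes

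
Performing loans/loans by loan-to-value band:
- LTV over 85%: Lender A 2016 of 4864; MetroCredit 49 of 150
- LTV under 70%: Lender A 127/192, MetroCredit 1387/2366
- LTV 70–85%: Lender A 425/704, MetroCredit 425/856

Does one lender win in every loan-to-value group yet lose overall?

Yes

LTV over 85%: Lender A 2016/4864 = 41.4%, MetroCredit 49/150 = 32.7% → Lender A
LTV under 70%: Lender A 127/192 = 66.1%, MetroCredit 1387/2366 = 58.6% → Lender A
LTV 70–85%: Lender A 425/704 = 60.4%, MetroCredit 425/856 = 49.6% → Lender A
Overall: Lender A 2568/5760 = 44.6%, MetroCredit 1861/3372 = 55.2% → MetroCredit
Lender A wins each loan-to-value group but MetroCredit wins overall — the comparison reverses. Lender A's loans skew toward LTV over 85%, which has a lower base rate.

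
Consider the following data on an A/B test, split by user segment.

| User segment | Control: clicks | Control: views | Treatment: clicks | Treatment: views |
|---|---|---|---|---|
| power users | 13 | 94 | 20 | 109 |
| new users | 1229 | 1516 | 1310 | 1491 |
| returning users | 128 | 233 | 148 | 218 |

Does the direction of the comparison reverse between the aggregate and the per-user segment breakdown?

Power users: Control 13/94 = 13.8%, Treatment 20/109 = 18.3% → Treatment
New users: Control 1229/1516 = 81.1%, Treatment 1310/1491 = 87.9% → Treatment
Returning users: Control 128/233 = 54.9%, Treatment 148/218 = 67.9% → Treatment
Overall: Control 1370/1843 = 74.3%, Treatment 1478/1818 = 81.3% → Treatment
Treatment wins overall and in every user group — no reversal.

No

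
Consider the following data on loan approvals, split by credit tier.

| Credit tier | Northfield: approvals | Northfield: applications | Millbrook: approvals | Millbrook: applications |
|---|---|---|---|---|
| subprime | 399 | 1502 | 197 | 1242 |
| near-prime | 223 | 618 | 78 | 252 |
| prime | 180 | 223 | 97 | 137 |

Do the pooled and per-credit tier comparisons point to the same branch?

Yes

Subprime: Northfield 399/1502 = 26.6%, Millbrook 197/1242 = 15.9% → Northfield
Near-prime: Northfield 223/618 = 36.1%, Millbrook 78/252 = 31.0% → Northfield
Prime: Northfield 180/223 = 80.7%, Millbrook 97/137 = 70.8% → Northfield
Overall: Northfield 802/2343 = 34.2%, Millbrook 372/1631 = 22.8% → Northfield
Northfield wins overall and in every credit group — no reversal.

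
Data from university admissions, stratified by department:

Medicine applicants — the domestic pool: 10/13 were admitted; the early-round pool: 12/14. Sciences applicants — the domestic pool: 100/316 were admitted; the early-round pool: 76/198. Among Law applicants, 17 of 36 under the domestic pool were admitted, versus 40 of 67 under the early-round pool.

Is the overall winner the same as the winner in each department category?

Medicine: the domestic pool 10/13 = 76.9%, the early-round pool 12/14 = 85.7% → the early-round pool
Sciences: the domestic pool 100/316 = 31.6%, the early-round pool 76/198 = 38.4% → the early-round pool
Law: the domestic pool 17/36 = 47.2%, the early-round pool 40/67 = 59.7% → the early-round pool
Overall: the domestic pool 127/365 = 34.8%, the early-round pool 128/279 = 45.9% → the early-round pool
The early-round pool wins overall and in every department group — no reversal.

Yes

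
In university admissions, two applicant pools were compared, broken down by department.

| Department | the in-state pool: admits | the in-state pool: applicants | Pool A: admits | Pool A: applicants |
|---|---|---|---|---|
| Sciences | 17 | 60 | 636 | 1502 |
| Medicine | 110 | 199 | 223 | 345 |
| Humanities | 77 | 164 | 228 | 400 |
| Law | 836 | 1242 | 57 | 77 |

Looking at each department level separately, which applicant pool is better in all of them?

Sciences: the in-state pool 17/60 = 28.3%, Pool A 636/1502 = 42.3% → Pool A
Medicine: the in-state pool 110/199 = 55.3%, Pool A 223/345 = 64.6% → Pool A
Humanities: the in-state pool 77/164 = 47.0%, Pool A 228/400 = 57.0% → Pool A
Law: the in-state pool 836/1242 = 67.3%, Pool A 57/77 = 74.0% → Pool A
Pool A has the higher rate in all 4 groups.

Pool A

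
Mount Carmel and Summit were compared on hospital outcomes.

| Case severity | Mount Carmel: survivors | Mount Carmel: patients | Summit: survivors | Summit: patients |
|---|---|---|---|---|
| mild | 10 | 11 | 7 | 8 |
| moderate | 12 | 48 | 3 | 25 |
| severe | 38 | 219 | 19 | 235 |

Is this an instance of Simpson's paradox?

Mild: Mount Carmel 10/11 = 90.9%, Summit 7/8 = 87.5% → Mount Carmel
Moderate: Mount Carmel 12/48 = 25.0%, Summit 3/25 = 12.0% → Mount Carmel
Severe: Mount Carmel 38/219 = 17.4%, Summit 19/235 = 8.1% → Mount Carmel
Overall: Mount Carmel 60/278 = 21.6%, Summit 29/268 = 10.8% → Mount Carmel
Mount Carmel wins overall and in every case group — no reversal.

No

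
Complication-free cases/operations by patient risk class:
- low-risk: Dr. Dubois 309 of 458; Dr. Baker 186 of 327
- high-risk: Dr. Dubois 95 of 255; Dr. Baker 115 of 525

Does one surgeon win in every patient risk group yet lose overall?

Low-risk: Dr. Dubois 309/458 = 67.5%, Dr. Baker 186/327 = 56.9% → Dr. Dubois
High-risk: Dr. Dubois 95/255 = 37.3%, Dr. Baker 115/525 = 21.9% → Dr. Dubois
Overall: Dr. Dubois 404/713 = 56.7%, Dr. Baker 301/852 = 35.3% → Dr. Dubois
Dr. Dubois wins overall and in every patient risk group — no reversal.

No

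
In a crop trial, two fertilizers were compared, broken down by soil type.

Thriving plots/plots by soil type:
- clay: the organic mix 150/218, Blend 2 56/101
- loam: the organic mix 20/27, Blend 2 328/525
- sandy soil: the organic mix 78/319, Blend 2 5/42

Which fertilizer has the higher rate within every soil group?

the organic mix

Clay: the organic mix 150/218 = 68.8%, Blend 2 56/101 = 55.4% → the organic mix
Loam: the organic mix 20/27 = 74.1%, Blend 2 328/525 = 62.5% → the organic mix
Sandy soil: the organic mix 78/319 = 24.5%, Blend 2 5/42 = 11.9% → the organic mix
The organic mix has the higher rate in all 3 groups.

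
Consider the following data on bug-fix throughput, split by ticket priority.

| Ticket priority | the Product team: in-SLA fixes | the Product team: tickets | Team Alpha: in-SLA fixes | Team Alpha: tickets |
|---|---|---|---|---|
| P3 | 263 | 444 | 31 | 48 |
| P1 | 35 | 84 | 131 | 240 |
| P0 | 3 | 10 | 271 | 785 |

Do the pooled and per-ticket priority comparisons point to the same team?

P3: the Product team 263/444 = 59.2%, Team Alpha 31/48 = 64.6% → Team Alpha
P1: the Product team 35/84 = 41.7%, Team Alpha 131/240 = 54.6% → Team Alpha
P0: the Product team 3/10 = 30.0%, Team Alpha 271/785 = 34.5% → Team Alpha
Overall: the Product team 301/538 = 55.9%, Team Alpha 433/1073 = 40.4% → the Product team
Team Alpha wins each ticket group but the Product team wins overall — the comparison reverses. Team Alpha's tickets skew toward P0, which has a lower base rate.

No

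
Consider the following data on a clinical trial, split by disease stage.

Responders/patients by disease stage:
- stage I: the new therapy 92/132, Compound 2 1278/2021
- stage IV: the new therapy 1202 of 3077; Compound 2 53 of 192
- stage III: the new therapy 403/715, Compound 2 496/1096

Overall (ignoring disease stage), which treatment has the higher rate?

Stage I: the new therapy 92/132 = 69.7%, Compound 2 1278/2021 = 63.2% → the new therapy
Stage IV: the new therapy 1202/3077 = 39.1%, Compound 2 53/192 = 27.6% → the new therapy
Stage III: the new therapy 403/715 = 56.4%, Compound 2 496/1096 = 45.3% → the new therapy
Overall: the new therapy 1697/3924 = 43.2%, Compound 2 1827/3309 = 55.2% → Compound 2
(The new therapy wins every disease group but Compound 2 wins overall — the new therapy's patients skew toward the low-rate stage IV group.)

Compound 2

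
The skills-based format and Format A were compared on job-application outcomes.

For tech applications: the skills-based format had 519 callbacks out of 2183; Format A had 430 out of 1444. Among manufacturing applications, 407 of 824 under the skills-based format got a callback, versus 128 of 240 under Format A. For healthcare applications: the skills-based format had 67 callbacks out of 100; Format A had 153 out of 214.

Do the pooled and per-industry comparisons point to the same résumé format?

Yes

Tech: the skills-based format 519/2183 = 23.8%, Format A 430/1444 = 29.8% → Format A
Manufacturing: the skills-based format 407/824 = 49.4%, Format A 128/240 = 53.3% → Format A
Healthcare: the skills-based format 67/100 = 67.0%, Format A 153/214 = 71.5% → Format A
Overall: the skills-based format 993/3107 = 32.0%, Format A 711/1898 = 37.5% → Format A
Format A wins overall and in every industry group — no reversal.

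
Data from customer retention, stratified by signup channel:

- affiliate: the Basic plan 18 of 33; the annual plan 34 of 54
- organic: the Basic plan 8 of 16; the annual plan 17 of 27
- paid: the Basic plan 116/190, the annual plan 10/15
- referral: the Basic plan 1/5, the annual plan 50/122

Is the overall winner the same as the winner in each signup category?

No

Affiliate: the Basic plan 18/33 = 54.5%, the annual plan 34/54 = 63.0% → the annual plan
Organic: the Basic plan 8/16 = 50.0%, the annual plan 17/27 = 63.0% → the annual plan
Paid: the Basic plan 116/190 = 61.1%, the annual plan 10/15 = 66.7% → the annual plan
Referral: the Basic plan 1/5 = 20.0%, the annual plan 50/122 = 41.0% → the annual plan
Overall: the Basic plan 143/244 = 58.6%, the annual plan 111/218 = 50.9% → the Basic plan
The annual plan wins each signup group but the Basic plan wins overall — the comparison reverses. The annual plan's customers skew toward referral, which has a lower base rate.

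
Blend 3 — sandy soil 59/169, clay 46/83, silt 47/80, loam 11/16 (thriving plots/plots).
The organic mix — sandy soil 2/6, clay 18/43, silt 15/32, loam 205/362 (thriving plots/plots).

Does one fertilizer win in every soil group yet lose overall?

Sandy soil: Blend 3 59/169 = 34.9%, the organic mix 2/6 = 33.3% → Blend 3
Clay: Blend 3 46/83 = 55.4%, the organic mix 18/43 = 41.9% → Blend 3
Silt: Blend 3 47/80 = 58.8%, the organic mix 15/32 = 46.9% → Blend 3
Loam: Blend 3 11/16 = 68.8%, the organic mix 205/362 = 56.6% → Blend 3
Overall: Blend 3 163/348 = 46.8%, the organic mix 240/443 = 54.2% → the organic mix
Blend 3 wins each soil group but the organic mix wins overall — the comparison reverses. Blend 3's plots skew toward sandy soil, which has a lower base rate.

Yes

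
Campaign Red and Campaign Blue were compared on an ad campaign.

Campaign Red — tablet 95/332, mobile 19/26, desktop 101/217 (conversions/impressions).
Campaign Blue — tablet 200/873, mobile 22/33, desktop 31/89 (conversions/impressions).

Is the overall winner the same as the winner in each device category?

Yes

Tablet: Campaign Red 95/332 = 28.6%, Campaign Blue 200/873 = 22.9% → Campaign Red
Mobile: Campaign Red 19/26 = 73.1%, Campaign Blue 22/33 = 66.7% → Campaign Red
Desktop: Campaign Red 101/217 = 46.5%, Campaign Blue 31/89 = 34.8% → Campaign Red
Overall: Campaign Red 215/575 = 37.4%, Campaign Blue 253/995 = 25.4% → Campaign Red
Campaign Red wins overall and in every device group — no reversal.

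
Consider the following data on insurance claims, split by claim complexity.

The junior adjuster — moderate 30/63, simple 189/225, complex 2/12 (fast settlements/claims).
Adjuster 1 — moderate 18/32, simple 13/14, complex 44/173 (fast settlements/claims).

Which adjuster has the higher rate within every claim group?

Moderate: the junior adjuster 30/63 = 47.6%, Adjuster 1 18/32 = 56.2% → Adjuster 1
Simple: the junior adjuster 189/225 = 84.0%, Adjuster 1 13/14 = 92.9% → Adjuster 1
Complex: the junior adjuster 2/12 = 16.7%, Adjuster 1 44/173 = 25.4% → Adjuster 1
Adjuster 1 has the higher rate in all 3 groups.

Adjuster 1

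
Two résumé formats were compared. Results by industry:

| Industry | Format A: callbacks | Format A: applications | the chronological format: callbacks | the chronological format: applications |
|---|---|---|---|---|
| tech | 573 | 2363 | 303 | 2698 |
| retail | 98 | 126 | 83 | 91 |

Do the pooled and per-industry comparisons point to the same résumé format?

Tech: Format A 573/2363 = 24.2%, the chronological format 303/2698 = 11.2% → Format A
Retail: Format A 98/126 = 77.8%, the chronological format 83/91 = 91.2% → the chronological format
Overall: Format A 671/2489 = 27.0%, the chronological format 386/2789 = 13.8% → Format A
Neither sweeps: Format A wins 1 of 2 groups, the chronological format wins 1. Format A wins overall but not every group — no Simpson reversal.

No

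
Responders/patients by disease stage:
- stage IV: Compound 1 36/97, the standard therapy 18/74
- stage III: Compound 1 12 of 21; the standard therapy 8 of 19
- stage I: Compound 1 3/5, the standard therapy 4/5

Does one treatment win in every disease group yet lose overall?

Stage IV: Compound 1 36/97 = 37.1%, the standard therapy 18/74 = 24.3% → Compound 1
Stage III: Compound 1 12/21 = 57.1%, the standard therapy 8/19 = 42.1% → Compound 1
Stage I: Compound 1 3/5 = 60.0%, the standard therapy 4/5 = 80.0% → the standard therapy
Overall: Compound 1 51/123 = 41.5%, the standard therapy 30/98 = 30.6% → Compound 1
Neither sweeps: Compound 1 wins 2 of 3 groups, the standard therapy wins 1. Compound 1 wins overall but not every group — no Simpson reversal.

No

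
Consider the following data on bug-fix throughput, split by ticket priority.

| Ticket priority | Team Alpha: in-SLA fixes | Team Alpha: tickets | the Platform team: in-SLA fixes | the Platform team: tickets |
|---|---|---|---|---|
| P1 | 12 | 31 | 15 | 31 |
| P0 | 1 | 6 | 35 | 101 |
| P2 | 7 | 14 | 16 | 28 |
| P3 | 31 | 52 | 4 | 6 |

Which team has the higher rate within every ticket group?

the Platform team

P1: Team Alpha 12/31 = 38.7%, the Platform team 15/31 = 48.4% → the Platform team
P0: Team Alpha 1/6 = 16.7%, the Platform team 35/101 = 34.7% → the Platform team
P2: Team Alpha 7/14 = 50.0%, the Platform team 16/28 = 57.1% → the Platform team
P3: Team Alpha 31/52 = 59.6%, the Platform team 4/6 = 66.7% → the Platform team
The Platform team has the higher rate in all 4 groups.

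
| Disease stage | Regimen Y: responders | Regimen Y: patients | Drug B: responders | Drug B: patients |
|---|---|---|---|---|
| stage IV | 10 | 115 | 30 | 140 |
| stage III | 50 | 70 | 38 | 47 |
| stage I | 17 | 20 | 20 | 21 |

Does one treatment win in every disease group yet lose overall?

Stage IV: Regimen Y 10/115 = 8.7%, Drug B 30/140 = 21.4% → Drug B
Stage III: Regimen Y 50/70 = 71.4%, Drug B 38/47 = 80.9% → Drug B
Stage I: Regimen Y 17/20 = 85.0%, Drug B 20/21 = 95.2% → Drug B
Overall: Regimen Y 77/205 = 37.6%, Drug B 88/208 = 42.3% → Drug B
Drug B wins overall and in every disease group — no reversal.

No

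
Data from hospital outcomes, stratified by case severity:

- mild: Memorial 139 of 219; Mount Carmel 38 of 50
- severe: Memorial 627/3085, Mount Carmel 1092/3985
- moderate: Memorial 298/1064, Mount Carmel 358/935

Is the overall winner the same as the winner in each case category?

Yes

Mild: Memorial 139/219 = 63.5%, Mount Carmel 38/50 = 76.0% → Mount Carmel
Severe: Memorial 627/3085 = 20.3%, Mount Carmel 1092/3985 = 27.4% → Mount Carmel
Moderate: Memorial 298/1064 = 28.0%, Mount Carmel 358/935 = 38.3% → Mount Carmel
Overall: Memorial 1064/4368 = 24.4%, Mount Carmel 1488/4970 = 29.9% → Mount Carmel
Mount Carmel wins overall and in every case group — no reversal.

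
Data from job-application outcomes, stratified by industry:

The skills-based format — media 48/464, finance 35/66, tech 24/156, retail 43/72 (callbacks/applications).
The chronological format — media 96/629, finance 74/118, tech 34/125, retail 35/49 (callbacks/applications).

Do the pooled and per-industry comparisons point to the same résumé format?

Yes

Media: the skills-based format 48/464 = 10.3%, the chronological format 96/629 = 15.3% → the chronological format
Finance: the skills-based format 35/66 = 53.0%, the chronological format 74/118 = 62.7% → the chronological format
Tech: the skills-based format 24/156 = 15.4%, the chronological format 34/125 = 27.2% → the chronological format
Retail: the skills-based format 43/72 = 59.7%, the chronological format 35/49 = 71.4% → the chronological format
Overall: the skills-based format 150/758 = 19.8%, the chronological format 239/921 = 26.0% → the chronological format
The chronological format wins overall and in every industry group — no reversal.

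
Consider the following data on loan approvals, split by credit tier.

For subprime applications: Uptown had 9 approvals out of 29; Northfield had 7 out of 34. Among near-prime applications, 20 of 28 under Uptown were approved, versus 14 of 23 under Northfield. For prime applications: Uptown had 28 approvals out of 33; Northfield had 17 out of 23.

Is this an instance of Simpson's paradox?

Subprime: Uptown 9/29 = 31.0%, Northfield 7/34 = 20.6% → Uptown
Near-prime: Uptown 20/28 = 71.4%, Northfield 14/23 = 60.9% → Uptown
Prime: Uptown 28/33 = 84.8%, Northfield 17/23 = 73.9% → Uptown
Overall: Uptown 57/90 = 63.3%, Northfield 38/80 = 47.5% → Uptown
Uptown wins overall and in every credit group — no reversal.

No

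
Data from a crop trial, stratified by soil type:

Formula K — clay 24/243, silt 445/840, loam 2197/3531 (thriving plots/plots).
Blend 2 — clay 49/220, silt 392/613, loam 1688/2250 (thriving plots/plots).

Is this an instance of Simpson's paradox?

Clay: Formula K 24/243 = 9.9%, Blend 2 49/220 = 22.3% → Blend 2
Silt: Formula K 445/840 = 53.0%, Blend 2 392/613 = 63.9% → Blend 2
Loam: Formula K 2197/3531 = 62.2%, Blend 2 1688/2250 = 75.0% → Blend 2
Overall: Formula K 2666/4614 = 57.8%, Blend 2 2129/3083 = 69.1% → Blend 2
Blend 2 wins overall and in every soil group — no reversal.

No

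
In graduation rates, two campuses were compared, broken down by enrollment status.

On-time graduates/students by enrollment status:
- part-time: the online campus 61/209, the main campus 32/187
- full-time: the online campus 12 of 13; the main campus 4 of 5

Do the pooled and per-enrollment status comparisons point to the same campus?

Part-time: the online campus 61/209 = 29.2%, the main campus 32/187 = 17.1% → the online campus
Full-time: the online campus 12/13 = 92.3%, the main campus 4/5 = 80.0% → the online campus
Overall: the online campus 73/222 = 32.9%, the main campus 36/192 = 18.8% → the online campus
The online campus wins overall and in every enrollment group — no reversal.

Yes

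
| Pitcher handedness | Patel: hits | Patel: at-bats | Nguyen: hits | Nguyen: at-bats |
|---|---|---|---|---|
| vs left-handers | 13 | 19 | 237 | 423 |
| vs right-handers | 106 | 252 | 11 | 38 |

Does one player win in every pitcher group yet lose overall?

Yes

Vs left-handers: Patel 13/19 = 68.4%, Nguyen 237/423 = 56.0% → Patel
Vs right-handers: Patel 106/252 = 42.1%, Nguyen 11/38 = 28.9% → Patel
Overall: Patel 119/271 = 43.9%, Nguyen 248/461 = 53.8% → Nguyen
Patel wins each pitcher group but Nguyen wins overall — the comparison reverses. Patel's at-bats skew toward vs right-handers, which has a lower base rate.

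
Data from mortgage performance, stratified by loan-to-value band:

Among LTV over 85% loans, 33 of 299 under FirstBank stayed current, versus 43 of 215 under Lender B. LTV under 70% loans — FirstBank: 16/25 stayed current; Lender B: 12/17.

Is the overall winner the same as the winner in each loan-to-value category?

Yes

LTV over 85%: FirstBank 33/299 = 11.0%, Lender B 43/215 = 20.0% → Lender B
LTV under 70%: FirstBank 16/25 = 64.0%, Lender B 12/17 = 70.6% → Lender B
Overall: FirstBank 49/324 = 15.1%, Lender B 55/232 = 23.7% → Lender B
Lender B wins overall and in every loan-to-value group — no reversal.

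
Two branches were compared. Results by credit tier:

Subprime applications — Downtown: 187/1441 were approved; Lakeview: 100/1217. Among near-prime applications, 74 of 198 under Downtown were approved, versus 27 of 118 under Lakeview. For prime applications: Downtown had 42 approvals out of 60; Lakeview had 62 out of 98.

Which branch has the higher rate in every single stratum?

Downtown

Subprime: Downtown 187/1441 = 13.0%, Lakeview 100/1217 = 8.2% → Downtown
Near-prime: Downtown 74/198 = 37.4%, Lakeview 27/118 = 22.9% → Downtown
Prime: Downtown 42/60 = 70.0%, Lakeview 62/98 = 63.3% → Downtown
Downtown has the higher rate in all 3 groups.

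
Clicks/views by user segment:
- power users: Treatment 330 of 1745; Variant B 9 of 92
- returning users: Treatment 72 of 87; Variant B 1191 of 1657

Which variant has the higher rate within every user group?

Power users: Treatment 330/1745 = 18.9%, Variant B 9/92 = 9.8% → Treatment
Returning users: Treatment 72/87 = 82.8%, Variant B 1191/1657 = 71.9% → Treatment
Treatment has the higher rate in both groups.

Treatment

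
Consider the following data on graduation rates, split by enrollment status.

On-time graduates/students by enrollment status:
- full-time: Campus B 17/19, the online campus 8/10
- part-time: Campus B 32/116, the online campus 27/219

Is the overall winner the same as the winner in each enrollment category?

Yes

Full-time: Campus B 17/19 = 89.5%, the online campus 8/10 = 80.0% → Campus B
Part-time: Campus B 32/116 = 27.6%, the online campus 27/219 = 12.3% → Campus B
Overall: Campus B 49/135 = 36.3%, the online campus 35/229 = 15.3% → Campus B
Campus B wins overall and in every enrollment group — no reversal.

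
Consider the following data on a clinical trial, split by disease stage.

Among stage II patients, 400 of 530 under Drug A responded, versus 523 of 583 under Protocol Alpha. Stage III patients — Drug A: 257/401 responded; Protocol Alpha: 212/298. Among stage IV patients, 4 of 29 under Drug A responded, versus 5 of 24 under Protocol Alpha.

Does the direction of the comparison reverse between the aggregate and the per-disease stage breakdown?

No

Stage II: Drug A 400/530 = 75.5%, Protocol Alpha 523/583 = 89.7% → Protocol Alpha
Stage III: Drug A 257/401 = 64.1%, Protocol Alpha 212/298 = 71.1% → Protocol Alpha
Stage IV: Drug A 4/29 = 13.8%, Protocol Alpha 5/24 = 20.8% → Protocol Alpha
Overall: Drug A 661/960 = 68.9%, Protocol Alpha 740/905 = 81.8% → Protocol Alpha
Protocol Alpha wins overall and in every disease group — no reversal.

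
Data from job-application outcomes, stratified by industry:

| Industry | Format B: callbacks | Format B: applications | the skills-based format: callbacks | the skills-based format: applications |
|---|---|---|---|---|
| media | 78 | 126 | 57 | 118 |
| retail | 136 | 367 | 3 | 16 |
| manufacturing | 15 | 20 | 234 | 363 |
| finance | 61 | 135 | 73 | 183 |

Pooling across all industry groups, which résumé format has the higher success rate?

Media: Format B 78/126 = 61.9%, the skills-based format 57/118 = 48.3% → Format B
Retail: Format B 136/367 = 37.1%, the skills-based format 3/16 = 18.8% → Format B
Manufacturing: Format B 15/20 = 75.0%, the skills-based format 234/363 = 64.5% → Format B
Finance: Format B 61/135 = 45.2%, the skills-based format 73/183 = 39.9% → Format B
Overall: Format B 290/648 = 44.8%, the skills-based format 367/680 = 54.0% → the skills-based format
(Format B wins every industry group but the skills-based format wins overall — Format B's applications skew toward the low-rate retail group.)

the skills-based format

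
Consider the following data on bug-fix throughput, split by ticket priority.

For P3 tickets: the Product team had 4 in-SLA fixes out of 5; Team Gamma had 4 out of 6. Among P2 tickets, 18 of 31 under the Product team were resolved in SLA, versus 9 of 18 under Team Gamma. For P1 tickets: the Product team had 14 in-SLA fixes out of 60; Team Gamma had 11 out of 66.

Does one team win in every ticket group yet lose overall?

P3: the Product team 4/5 = 80.0%, Team Gamma 4/6 = 66.7% → the Product team
P2: the Product team 18/31 = 58.1%, Team Gamma 9/18 = 50.0% → the Product team
P1: the Product team 14/60 = 23.3%, Team Gamma 11/66 = 16.7% → the Product team
Overall: the Product team 36/96 = 37.5%, Team Gamma 24/90 = 26.7% → the Product team
The Product team wins overall and in every ticket group — no reversal.

No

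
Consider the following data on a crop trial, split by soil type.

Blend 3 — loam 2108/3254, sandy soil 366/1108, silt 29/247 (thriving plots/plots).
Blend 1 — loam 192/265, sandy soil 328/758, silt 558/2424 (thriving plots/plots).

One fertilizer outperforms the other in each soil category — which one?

Blend 1

Loam: Blend 3 2108/3254 = 64.8%, Blend 1 192/265 = 72.5% → Blend 1
Sandy soil: Blend 3 366/1108 = 33.0%, Blend 1 328/758 = 43.3% → Blend 1
Silt: Blend 3 29/247 = 11.7%, Blend 1 558/2424 = 23.0% → Blend 1
Blend 1 has the higher rate in all 3 groups.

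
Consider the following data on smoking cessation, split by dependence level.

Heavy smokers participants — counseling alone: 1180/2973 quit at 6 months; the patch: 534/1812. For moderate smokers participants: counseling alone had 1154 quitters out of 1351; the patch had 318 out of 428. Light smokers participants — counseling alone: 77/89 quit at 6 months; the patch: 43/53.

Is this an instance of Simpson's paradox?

Heavy smokers: counseling alone 1180/2973 = 39.7%, the patch 534/1812 = 29.5% → counseling alone
Moderate smokers: counseling alone 1154/1351 = 85.4%, the patch 318/428 = 74.3% → counseling alone
Light smokers: counseling alone 77/89 = 86.5%, the patch 43/53 = 81.1% → counseling alone
Overall: counseling alone 2411/4413 = 54.6%, the patch 895/2293 = 39.0% → counseling alone
Counseling alone wins overall and in every dependence group — no reversal.

No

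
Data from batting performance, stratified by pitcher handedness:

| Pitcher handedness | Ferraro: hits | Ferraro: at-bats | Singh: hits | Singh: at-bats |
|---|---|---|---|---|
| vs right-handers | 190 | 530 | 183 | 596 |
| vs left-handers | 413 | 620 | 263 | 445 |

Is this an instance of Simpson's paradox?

No

Vs right-handers: Ferraro 190/530 = 35.8%, Singh 183/596 = 30.7% → Ferraro
Vs left-handers: Ferraro 413/620 = 66.6%, Singh 263/445 = 59.1% → Ferraro
Overall: Ferraro 603/1150 = 52.4%, Singh 446/1041 = 42.8% → Ferraro
Ferraro wins overall and in every pitcher group — no reversal.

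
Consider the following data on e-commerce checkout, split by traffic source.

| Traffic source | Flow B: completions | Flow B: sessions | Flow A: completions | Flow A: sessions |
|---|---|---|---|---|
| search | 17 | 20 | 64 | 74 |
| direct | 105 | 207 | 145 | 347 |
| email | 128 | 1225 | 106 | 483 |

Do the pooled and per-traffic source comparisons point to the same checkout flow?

No

Search: Flow B 17/20 = 85.0%, Flow A 64/74 = 86.5% → Flow A
Direct: Flow B 105/207 = 50.7%, Flow A 145/347 = 41.8% → Flow B
Email: Flow B 128/1225 = 10.4%, Flow A 106/483 = 21.9% → Flow A
Overall: Flow B 250/1452 = 17.2%, Flow A 315/904 = 34.8% → Flow A
Neither sweeps: Flow B wins 1 of 3 groups, Flow A wins 2. Flow A wins overall but not every group — no Simpson reversal.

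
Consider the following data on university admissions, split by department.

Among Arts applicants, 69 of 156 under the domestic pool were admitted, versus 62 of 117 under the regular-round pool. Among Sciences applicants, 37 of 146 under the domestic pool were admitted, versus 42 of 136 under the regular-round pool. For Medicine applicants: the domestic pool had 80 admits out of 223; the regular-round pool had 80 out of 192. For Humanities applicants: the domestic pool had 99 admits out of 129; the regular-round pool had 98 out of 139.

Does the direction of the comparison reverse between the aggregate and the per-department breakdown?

Arts: the domestic pool 69/156 = 44.2%, the regular-round pool 62/117 = 53.0% → the regular-round pool
Sciences: the domestic pool 37/146 = 25.3%, the regular-round pool 42/136 = 30.9% → the regular-round pool
Medicine: the domestic pool 80/223 = 35.9%, the regular-round pool 80/192 = 41.7% → the regular-round pool
Humanities: the domestic pool 99/129 = 76.7%, the regular-round pool 98/139 = 70.5% → the domestic pool
Overall: the domestic pool 285/654 = 43.6%, the regular-round pool 282/584 = 48.3% → the regular-round pool
Neither sweeps: the domestic pool wins 1 of 4 groups, the regular-round pool wins 3. The regular-round pool wins overall but not every group — no Simpson reversal.

No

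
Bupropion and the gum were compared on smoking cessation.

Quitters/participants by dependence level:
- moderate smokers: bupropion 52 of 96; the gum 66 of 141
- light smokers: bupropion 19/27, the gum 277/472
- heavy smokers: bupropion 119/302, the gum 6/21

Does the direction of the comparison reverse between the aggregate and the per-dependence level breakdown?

Moderate smokers: bupropion 52/96 = 54.2%, the gum 66/141 = 46.8% → bupropion
Light smokers: bupropion 19/27 = 70.4%, the gum 277/472 = 58.7% → bupropion
Heavy smokers: bupropion 119/302 = 39.4%, the gum 6/21 = 28.6% → bupropion
Overall: bupropion 190/425 = 44.7%, the gum 349/634 = 55.0% → the gum
Bupropion wins each dependence group but the gum wins overall — the comparison reverses. Bupropion's participants skew toward heavy smokers, which has a lower base rate.

Yes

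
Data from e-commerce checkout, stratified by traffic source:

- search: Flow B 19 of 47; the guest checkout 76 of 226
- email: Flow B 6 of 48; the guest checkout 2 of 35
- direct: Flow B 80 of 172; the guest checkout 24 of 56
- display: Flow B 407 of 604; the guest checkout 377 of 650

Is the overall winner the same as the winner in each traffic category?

Yes

Search: Flow B 19/47 = 40.4%, the guest checkout 76/226 = 33.6% → Flow B
Email: Flow B 6/48 = 12.5%, the guest checkout 2/35 = 5.7% → Flow B
Direct: Flow B 80/172 = 46.5%, the guest checkout 24/56 = 42.9% → Flow B
Display: Flow B 407/604 = 67.4%, the guest checkout 377/650 = 58.0% → Flow B
Overall: Flow B 512/871 = 58.8%, the guest checkout 479/967 = 49.5% → Flow B
Flow B wins overall and in every traffic group — no reversal.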